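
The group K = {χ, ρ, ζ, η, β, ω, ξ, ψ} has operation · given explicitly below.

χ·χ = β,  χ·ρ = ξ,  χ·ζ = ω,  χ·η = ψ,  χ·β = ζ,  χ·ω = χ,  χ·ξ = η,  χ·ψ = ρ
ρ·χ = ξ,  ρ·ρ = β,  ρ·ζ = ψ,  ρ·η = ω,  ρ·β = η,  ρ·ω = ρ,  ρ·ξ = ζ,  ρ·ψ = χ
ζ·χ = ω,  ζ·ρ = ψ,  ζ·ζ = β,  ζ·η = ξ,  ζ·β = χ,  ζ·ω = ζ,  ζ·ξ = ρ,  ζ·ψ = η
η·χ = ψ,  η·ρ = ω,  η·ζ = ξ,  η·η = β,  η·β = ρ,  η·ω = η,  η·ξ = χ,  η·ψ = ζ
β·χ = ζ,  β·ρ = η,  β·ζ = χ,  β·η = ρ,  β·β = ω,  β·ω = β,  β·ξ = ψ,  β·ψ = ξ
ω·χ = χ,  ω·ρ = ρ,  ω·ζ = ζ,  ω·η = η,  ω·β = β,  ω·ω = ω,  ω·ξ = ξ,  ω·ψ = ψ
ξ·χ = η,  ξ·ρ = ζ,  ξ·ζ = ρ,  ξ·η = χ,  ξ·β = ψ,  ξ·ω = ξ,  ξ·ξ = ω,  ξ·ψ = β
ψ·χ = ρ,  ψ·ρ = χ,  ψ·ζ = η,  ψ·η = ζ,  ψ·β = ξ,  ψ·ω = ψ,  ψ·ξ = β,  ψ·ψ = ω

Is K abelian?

Yes

Check whether the table is symmetric across its main diagonal.
Every entry (row x, col y) equals the entry (row y, col x), so K is abelian.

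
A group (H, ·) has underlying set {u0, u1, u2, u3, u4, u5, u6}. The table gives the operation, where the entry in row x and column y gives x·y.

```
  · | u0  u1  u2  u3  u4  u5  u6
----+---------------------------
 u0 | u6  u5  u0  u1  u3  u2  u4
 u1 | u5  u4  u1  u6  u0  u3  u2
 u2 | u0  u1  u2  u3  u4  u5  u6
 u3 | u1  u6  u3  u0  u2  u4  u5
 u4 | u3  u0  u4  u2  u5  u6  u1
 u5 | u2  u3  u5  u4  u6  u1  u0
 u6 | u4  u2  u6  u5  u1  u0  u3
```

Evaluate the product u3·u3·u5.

u2

u3·u3 = u0
u0·u5 = u2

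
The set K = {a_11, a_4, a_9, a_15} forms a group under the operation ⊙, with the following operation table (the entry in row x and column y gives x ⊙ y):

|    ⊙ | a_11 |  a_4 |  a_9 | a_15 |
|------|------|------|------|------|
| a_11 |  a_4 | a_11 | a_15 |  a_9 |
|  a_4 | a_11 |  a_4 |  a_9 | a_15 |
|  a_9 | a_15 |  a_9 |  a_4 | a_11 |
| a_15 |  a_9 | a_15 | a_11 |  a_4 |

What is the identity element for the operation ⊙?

a_4

The identity e satisfies e ⊙ x = x for all x, so its row in the table reproduces the column headers.
Row a_4 reads: a_11, a_4, a_9, a_15 — exactly the header order. So a_4 is the identity.
(Structurally, K here is isomorphic to the Klein four-group V_4.)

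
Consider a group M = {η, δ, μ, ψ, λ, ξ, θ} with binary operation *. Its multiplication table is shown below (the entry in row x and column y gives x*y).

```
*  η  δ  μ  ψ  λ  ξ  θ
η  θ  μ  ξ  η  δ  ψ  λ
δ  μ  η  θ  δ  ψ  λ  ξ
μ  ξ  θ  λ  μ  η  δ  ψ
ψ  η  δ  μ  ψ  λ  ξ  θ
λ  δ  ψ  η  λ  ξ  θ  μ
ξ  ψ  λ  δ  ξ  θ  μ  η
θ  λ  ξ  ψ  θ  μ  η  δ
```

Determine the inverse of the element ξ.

η

First locate the identity: row ψ matches the header, so ψ is the identity.
Scan row ξ for ψ: ξ*η = ψ. Hence ξ^(-1) = η.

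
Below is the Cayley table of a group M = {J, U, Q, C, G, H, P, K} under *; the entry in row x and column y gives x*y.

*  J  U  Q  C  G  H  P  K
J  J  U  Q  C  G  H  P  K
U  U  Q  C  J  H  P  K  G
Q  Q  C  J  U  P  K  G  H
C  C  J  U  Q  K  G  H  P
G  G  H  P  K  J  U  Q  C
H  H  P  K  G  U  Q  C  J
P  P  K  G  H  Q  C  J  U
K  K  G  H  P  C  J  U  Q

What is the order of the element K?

The identity element is J (its row matches the header).
K^1 = K
K^2 = K*K = Q
K^3 = Q*K = H
K^4 = H*K = J
The first power of K equal to the identity is K^4, so ord(K) = 4.

4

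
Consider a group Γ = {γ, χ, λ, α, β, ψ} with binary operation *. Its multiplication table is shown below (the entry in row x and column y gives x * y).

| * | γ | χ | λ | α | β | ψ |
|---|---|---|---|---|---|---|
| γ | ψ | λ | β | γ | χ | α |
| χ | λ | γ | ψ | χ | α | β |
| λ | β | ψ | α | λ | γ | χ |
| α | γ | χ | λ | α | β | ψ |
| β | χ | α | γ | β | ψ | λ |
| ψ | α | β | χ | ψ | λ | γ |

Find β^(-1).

χ

First locate the identity: row α matches the header, so α is the identity.
Scan row β for α: β * χ = α. Hence β^(-1) = χ.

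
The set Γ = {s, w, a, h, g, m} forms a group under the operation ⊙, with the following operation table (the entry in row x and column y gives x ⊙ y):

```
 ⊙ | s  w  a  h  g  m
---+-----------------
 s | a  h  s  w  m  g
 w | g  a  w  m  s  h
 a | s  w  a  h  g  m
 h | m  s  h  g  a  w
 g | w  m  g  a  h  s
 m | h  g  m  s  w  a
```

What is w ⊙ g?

s

Read row w, column g: w ⊙ g = s.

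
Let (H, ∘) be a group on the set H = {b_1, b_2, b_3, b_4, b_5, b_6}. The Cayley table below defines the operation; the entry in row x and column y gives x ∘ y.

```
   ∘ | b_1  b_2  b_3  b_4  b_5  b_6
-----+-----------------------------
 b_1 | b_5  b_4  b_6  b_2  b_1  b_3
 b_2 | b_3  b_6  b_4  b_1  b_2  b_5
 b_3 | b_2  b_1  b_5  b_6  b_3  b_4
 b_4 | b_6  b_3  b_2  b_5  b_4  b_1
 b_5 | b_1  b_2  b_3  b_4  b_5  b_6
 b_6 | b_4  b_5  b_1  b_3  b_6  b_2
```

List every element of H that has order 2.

Identity is b_5. Compute the order of each non-identity element by repeated multiplication:
  b_1: b_1 → b_5  (order 2)
  b_2: b_2 → b_6 → b_5  (order 3)
  b_3: b_3 → b_5  (order 2)
  b_4: b_4 → b_5  (order 2)
  b_6: b_6 → b_2 → b_5  (order 3)
Elements of order 2: {b_1, b_3, b_4}.

{b_1, b_3, b_4}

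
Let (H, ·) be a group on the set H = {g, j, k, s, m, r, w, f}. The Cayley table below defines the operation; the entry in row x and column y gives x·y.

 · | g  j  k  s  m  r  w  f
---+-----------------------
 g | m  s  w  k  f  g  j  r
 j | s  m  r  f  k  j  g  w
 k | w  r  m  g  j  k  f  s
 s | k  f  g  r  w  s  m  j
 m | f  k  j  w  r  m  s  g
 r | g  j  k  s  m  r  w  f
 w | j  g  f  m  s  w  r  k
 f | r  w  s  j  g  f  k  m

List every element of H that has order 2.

{m, s, w}

Identity is r. Compute the order of each non-identity element by repeated multiplication:
  g: g → m → f → r  (order 4)
  j: j → m → k → r  (order 4)
  k: k → m → j → r  (order 4)
  s: s → r  (order 2)
  m: m → r  (order 2)
  w: w → r  (order 2)
  f: f → m → g → r  (order 4)
Elements of order 2: {m, s, w}.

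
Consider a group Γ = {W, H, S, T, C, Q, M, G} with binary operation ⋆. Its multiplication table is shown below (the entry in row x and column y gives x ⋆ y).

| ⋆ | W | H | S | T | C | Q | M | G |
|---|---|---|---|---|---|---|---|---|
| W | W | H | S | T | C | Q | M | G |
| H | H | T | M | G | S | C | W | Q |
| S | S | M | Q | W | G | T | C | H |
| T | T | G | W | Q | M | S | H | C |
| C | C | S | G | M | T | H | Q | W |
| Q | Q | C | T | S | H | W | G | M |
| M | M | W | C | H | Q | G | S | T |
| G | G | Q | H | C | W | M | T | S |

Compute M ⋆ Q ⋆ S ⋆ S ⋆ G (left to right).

T

M ⋆ Q = G
G ⋆ S = H
H ⋆ S = M
M ⋆ G = T
(Structurally, Γ here is isomorphic to the cyclic group Z_8.)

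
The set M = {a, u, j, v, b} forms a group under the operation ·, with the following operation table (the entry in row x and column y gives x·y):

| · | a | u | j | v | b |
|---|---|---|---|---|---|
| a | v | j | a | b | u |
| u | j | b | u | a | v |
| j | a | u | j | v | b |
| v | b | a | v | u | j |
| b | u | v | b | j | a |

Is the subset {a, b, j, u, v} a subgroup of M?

{a, b, j, u, v} contains the identity j.
Checking products: every product of two elements of {a, b, j, u, v} (read from the table) lies in {a, b, j, u, v}, so the set is closed.
In a finite group, a nonempty closed subset is a subgroup. So {a, b, j, u, v} ≤ M.

Yes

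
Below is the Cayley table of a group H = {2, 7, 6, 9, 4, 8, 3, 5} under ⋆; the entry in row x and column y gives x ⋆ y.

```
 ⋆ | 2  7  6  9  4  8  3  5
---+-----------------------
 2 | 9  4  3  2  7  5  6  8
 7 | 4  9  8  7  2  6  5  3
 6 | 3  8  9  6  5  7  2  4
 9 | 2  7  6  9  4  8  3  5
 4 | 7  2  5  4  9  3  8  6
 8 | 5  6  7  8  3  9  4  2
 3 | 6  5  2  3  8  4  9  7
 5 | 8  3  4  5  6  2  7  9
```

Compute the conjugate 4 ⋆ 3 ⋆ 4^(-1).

3

The identity is 9. In row 4, the entry 9 sits in column 4, so 4^(-1) = 4.
4 ⋆ 3 = 8
8 ⋆ 4 = 3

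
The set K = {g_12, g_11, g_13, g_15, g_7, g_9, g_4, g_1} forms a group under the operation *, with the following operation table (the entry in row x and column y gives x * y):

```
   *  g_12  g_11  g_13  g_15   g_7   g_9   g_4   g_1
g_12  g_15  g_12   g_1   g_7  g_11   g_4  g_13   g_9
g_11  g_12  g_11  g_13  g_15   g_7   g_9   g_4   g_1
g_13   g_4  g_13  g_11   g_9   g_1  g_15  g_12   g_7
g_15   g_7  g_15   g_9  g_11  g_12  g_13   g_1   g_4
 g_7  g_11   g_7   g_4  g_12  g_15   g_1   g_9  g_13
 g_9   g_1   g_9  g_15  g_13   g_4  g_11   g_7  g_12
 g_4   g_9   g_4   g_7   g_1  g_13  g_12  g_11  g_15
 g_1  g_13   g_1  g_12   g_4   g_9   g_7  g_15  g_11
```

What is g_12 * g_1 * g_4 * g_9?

g_12 * g_1 = g_9
g_9 * g_4 = g_7
g_7 * g_9 = g_1

g_1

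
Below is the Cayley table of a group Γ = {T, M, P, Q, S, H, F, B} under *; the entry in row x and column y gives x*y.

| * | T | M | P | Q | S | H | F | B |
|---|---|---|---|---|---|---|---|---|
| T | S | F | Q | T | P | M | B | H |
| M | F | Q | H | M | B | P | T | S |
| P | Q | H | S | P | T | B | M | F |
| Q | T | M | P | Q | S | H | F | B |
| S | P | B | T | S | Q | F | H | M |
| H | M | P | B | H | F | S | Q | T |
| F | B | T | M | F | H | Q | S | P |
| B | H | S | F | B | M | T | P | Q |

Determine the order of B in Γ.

2

The identity element is Q (its row matches the header).
B^1 = B
B^2 = B*B = Q
The first power of B equal to the identity is B^2, so ord(B) = 2.
(Structurally, Γ here is isomorphic to Z_2 x Z_4.)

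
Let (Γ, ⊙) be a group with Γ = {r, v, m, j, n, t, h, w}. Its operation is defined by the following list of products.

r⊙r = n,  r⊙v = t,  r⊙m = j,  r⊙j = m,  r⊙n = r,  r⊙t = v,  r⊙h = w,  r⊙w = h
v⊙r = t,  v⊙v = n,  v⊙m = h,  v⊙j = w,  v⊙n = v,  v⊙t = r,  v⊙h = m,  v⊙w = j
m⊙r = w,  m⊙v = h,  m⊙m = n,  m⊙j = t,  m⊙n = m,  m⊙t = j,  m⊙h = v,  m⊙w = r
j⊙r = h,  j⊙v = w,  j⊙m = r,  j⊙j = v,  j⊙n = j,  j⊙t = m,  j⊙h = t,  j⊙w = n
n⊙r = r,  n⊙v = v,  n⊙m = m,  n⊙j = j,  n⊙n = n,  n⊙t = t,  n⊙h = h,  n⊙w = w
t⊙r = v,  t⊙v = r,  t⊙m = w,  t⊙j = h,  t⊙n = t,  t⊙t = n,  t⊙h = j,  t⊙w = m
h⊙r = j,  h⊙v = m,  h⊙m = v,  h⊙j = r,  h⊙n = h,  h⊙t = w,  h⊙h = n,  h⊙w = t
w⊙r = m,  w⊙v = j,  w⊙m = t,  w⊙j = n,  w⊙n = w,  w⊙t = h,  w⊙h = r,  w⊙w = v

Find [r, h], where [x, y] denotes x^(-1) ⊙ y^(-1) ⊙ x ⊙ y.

v

Identity is n; from the table r^(-1) = r and h^(-1) = h.
r ⊙ h = w
w ⊙ r = m
m ⊙ h = v
(Structurally, Γ here is isomorphic to the dihedral group D_4.)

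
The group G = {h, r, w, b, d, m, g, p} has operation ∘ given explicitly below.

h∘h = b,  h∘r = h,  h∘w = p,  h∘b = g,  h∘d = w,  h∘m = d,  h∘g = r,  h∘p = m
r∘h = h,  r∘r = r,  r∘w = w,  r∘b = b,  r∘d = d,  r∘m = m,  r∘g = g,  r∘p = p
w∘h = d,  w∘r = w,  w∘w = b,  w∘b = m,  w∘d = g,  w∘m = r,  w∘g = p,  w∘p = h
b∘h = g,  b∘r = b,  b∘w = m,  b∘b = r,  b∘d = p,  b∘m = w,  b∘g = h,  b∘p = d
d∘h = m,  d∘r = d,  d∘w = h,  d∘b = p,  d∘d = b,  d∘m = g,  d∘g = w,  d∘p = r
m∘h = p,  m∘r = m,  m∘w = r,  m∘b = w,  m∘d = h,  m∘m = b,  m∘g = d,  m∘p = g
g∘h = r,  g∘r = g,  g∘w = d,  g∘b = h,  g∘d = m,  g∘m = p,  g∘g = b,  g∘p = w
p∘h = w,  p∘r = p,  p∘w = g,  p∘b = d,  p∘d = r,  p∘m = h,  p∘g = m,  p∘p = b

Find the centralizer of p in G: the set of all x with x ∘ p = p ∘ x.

Compare row p with column p entry by entry.
d ∘ p = r = p ∘ d, so d commutes with p.
m ∘ p = g but p ∘ m = h, so m does not.
Collecting the elements that commute with p: C(p) = {b, d, p, r}.

{b, d, p, r}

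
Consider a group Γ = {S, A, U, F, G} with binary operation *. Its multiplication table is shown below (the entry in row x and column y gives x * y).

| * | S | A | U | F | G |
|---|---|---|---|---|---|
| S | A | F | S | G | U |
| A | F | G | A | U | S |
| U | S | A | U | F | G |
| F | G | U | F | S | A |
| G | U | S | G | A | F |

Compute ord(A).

The identity element is U (its row matches the header).
A^1 = A
A^2 = A * A = G
A^3 = G * A = S
A^4 = S * A = F
A^5 = F * A = U
The first power of A equal to the identity is A^5, so ord(A) = 5.

5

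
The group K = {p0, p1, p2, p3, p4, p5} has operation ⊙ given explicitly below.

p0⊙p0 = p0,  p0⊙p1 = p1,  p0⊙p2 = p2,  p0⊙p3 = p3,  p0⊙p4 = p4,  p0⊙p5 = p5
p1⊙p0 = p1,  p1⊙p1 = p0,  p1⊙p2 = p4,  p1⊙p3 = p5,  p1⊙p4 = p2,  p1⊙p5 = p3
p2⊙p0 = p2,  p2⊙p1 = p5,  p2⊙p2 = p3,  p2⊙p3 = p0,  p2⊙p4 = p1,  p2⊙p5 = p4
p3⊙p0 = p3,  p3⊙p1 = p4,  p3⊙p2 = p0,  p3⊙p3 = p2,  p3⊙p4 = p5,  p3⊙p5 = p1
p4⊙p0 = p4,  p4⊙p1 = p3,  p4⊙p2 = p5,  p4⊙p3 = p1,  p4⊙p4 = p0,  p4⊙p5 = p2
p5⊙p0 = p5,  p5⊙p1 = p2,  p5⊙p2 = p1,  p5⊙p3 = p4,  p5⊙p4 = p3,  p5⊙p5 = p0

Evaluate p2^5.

p2^1 = p2
p2^2 = p2 ⊙ p2 = p3
p2^3 = p3 ⊙ p2 = p0
p2^4 = p0 ⊙ p2 = p2
p2^5 = p2 ⊙ p2 = p3

p3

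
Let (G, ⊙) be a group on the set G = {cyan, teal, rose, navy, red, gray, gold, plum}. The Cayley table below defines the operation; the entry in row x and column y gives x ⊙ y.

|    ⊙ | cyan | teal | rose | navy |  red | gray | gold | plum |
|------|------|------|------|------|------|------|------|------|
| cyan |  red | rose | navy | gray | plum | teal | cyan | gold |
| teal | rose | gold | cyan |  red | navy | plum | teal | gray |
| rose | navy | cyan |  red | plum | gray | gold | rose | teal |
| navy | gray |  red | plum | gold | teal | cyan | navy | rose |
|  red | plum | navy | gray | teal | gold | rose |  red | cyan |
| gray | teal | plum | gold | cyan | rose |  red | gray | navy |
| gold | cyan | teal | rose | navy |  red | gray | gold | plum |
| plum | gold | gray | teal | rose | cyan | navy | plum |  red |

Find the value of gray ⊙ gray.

Read row gray, column gray: gray ⊙ gray = red.

red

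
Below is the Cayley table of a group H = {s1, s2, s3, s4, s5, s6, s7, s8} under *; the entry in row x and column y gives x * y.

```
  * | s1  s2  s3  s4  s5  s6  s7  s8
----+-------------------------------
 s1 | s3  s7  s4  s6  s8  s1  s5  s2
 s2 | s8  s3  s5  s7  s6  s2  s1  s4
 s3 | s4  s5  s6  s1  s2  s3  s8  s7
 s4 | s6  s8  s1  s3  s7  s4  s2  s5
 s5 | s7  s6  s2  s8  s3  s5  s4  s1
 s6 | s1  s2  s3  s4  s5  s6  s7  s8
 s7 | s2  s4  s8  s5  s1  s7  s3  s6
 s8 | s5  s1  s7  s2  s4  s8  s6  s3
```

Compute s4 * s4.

Read row s4, column s4: s4 * s4 = s3.

s3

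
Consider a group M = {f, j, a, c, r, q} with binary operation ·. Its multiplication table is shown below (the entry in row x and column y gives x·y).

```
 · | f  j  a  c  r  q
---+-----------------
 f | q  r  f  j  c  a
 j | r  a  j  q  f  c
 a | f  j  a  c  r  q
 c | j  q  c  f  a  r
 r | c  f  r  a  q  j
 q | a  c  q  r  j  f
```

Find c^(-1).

r

First locate the identity: row a matches the header, so a is the identity.
Scan row c for a: c·r = a. Hence c^(-1) = r.
(Structurally, M here is isomorphic to the cyclic group Z_6.)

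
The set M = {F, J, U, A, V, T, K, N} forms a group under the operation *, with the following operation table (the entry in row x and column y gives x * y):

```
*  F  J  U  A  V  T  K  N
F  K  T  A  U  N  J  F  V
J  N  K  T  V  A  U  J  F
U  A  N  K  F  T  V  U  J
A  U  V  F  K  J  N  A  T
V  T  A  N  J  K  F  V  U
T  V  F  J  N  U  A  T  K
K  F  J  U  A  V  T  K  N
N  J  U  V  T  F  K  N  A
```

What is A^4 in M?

A^1 = A
A^2 = A * A = K
A^3 = K * A = A
A^4 = A * A = K

K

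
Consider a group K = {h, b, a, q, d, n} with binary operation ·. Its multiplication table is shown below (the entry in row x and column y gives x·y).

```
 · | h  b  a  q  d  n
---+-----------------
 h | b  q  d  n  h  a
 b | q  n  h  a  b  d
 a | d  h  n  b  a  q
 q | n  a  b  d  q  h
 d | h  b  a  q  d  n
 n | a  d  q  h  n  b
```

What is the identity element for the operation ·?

The identity e satisfies e·x = x for all x, so its row in the table reproduces the column headers.
Row d reads: h, b, a, q, d, n — exactly the header order. So d is the identity.

d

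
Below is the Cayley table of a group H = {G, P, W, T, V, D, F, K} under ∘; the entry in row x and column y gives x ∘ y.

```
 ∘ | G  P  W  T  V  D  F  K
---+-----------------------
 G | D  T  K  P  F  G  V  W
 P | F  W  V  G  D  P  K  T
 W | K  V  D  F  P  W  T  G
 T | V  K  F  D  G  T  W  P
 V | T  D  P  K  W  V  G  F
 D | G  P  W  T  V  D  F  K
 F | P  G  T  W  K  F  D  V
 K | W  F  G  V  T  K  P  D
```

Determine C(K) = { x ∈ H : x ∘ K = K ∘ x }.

{D, G, K, W}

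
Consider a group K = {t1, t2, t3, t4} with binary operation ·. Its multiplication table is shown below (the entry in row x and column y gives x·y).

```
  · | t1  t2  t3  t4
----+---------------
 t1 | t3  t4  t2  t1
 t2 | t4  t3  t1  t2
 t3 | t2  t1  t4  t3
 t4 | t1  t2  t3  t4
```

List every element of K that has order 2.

Identity is t4. Compute the order of each non-identity element by repeated multiplication:
  t1: t1 → t3 → t2 → t4  (order 4)
  t2: t2 → t3 → t1 → t4  (order 4)
  t3: t3 → t4  (order 2)
Elements of order 2: {t3}.

{t3}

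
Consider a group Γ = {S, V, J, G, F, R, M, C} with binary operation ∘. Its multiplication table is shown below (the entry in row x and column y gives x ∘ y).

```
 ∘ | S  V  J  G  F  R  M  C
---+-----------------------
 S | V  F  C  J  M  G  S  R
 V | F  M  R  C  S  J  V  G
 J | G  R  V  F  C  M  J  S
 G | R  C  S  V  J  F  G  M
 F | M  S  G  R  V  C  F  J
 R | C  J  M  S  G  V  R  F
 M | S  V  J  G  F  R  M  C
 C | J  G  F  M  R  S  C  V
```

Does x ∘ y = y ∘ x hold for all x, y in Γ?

R ∘ C = F but C ∘ R = S.
Since R and C do not commute, Γ is not abelian.

No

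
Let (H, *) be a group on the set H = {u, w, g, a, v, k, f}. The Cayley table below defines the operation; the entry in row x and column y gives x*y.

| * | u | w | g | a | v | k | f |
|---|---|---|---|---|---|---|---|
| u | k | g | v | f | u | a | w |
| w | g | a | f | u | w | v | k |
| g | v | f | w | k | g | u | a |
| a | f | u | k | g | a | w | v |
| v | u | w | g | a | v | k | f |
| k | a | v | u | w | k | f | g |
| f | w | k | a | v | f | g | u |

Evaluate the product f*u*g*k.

f*u = w
w*g = f
f*k = g

g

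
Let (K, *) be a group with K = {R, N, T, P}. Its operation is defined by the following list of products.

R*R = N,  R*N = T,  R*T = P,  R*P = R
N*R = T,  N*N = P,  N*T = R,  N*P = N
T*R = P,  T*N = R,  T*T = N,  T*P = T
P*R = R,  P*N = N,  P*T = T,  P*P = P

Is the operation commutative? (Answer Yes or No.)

Check whether the table is symmetric across its main diagonal.
Every entry (row x, col y) equals the entry (row y, col x), so K is abelian.

Yes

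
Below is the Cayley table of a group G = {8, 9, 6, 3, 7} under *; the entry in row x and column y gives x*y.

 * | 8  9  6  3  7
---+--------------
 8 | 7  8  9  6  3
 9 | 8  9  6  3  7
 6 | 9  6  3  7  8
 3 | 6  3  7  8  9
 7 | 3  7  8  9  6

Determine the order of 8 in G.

The identity element is 9 (its row matches the header).
8^1 = 8
8^2 = 8*8 = 7
8^3 = 7*8 = 3
8^4 = 3*8 = 6
8^5 = 6*8 = 9
The first power of 8 equal to the identity is 8^5, so ord(8) = 5.

5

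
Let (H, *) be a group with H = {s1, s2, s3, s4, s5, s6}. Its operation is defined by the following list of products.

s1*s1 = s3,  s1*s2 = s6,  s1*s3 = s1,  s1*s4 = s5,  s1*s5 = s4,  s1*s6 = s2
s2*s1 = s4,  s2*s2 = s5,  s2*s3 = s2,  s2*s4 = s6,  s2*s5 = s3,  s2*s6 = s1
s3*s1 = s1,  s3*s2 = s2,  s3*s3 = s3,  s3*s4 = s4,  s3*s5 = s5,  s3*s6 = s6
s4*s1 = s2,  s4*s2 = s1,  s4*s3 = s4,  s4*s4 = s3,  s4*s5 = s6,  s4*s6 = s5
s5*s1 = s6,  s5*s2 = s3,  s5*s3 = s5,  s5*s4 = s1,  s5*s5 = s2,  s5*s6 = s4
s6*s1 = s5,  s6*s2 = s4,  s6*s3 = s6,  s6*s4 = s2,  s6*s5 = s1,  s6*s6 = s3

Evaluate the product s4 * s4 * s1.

s4 * s4 = s3
s3 * s1 = s1

s1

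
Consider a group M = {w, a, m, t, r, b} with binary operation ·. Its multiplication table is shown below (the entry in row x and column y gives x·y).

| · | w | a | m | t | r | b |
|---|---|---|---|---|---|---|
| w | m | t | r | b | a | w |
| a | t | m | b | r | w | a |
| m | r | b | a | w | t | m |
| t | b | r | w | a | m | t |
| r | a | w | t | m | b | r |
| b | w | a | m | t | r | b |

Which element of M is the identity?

b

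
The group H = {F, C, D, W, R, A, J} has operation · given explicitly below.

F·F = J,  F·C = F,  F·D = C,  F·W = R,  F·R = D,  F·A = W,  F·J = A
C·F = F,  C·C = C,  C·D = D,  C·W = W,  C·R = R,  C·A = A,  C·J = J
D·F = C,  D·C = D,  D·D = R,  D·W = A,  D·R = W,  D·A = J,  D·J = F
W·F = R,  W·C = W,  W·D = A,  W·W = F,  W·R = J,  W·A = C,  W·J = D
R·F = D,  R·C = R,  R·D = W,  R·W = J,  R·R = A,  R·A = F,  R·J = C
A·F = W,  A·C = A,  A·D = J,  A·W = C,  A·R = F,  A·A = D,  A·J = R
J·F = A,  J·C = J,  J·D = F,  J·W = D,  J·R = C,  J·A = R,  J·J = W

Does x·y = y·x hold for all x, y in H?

Check whether the table is symmetric across its main diagonal.
Every entry (row x, col y) equals the entry (row y, col x), so H is abelian.

Yes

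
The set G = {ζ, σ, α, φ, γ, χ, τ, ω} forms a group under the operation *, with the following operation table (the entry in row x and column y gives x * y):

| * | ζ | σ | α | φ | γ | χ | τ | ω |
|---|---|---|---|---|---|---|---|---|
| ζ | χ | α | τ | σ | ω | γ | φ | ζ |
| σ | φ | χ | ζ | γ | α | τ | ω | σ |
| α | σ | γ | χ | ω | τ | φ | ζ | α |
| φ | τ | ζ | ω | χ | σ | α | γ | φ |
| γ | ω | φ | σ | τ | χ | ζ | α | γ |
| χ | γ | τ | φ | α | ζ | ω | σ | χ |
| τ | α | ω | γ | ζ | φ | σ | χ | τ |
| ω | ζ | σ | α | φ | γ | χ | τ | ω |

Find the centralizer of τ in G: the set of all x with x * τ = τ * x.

Compare row τ with column τ entry by entry.
χ * τ = σ = τ * χ, so χ commutes with τ.
α * τ = ζ but τ * α = γ, so α does not.
Collecting the elements that commute with τ: C(τ) = {σ, τ, χ, ω}.
(Structurally, G here is isomorphic to the quaternion group Q_8.)

{σ, τ, χ, ω}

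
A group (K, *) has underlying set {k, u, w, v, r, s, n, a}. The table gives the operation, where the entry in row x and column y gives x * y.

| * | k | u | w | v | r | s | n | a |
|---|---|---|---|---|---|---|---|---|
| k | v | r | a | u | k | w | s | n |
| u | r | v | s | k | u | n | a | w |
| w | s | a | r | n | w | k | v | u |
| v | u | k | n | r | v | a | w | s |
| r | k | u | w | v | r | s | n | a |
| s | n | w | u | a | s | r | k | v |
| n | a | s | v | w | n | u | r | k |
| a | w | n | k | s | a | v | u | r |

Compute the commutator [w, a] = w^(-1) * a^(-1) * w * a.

v

Identity is r; from the table w^(-1) = w and a^(-1) = a.
w * a = u
u * w = s
s * a = v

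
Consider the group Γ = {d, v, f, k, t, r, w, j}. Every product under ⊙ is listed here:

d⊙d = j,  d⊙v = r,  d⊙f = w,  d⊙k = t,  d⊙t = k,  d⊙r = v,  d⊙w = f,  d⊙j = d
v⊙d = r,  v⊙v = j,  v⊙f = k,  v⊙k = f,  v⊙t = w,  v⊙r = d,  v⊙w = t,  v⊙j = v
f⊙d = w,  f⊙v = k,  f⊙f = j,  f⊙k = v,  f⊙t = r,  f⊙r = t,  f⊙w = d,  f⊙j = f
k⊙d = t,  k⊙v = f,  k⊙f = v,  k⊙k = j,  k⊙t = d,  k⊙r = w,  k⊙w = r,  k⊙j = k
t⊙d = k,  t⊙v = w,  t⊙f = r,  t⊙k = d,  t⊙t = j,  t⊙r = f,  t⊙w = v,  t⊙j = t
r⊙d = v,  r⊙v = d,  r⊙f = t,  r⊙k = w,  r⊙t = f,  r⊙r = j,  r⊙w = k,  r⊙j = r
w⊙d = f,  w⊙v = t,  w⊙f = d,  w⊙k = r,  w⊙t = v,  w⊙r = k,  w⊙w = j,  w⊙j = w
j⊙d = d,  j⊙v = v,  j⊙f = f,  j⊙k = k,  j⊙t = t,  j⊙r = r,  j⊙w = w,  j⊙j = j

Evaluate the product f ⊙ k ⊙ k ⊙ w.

d

f ⊙ k = v
v ⊙ k = f
f ⊙ w = d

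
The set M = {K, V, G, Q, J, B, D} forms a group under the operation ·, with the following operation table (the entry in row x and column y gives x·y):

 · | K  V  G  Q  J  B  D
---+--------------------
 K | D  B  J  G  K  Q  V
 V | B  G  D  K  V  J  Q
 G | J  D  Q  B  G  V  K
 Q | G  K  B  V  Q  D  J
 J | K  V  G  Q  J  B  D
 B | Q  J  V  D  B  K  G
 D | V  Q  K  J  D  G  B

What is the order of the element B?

The identity element is J (its row matches the header).
B^1 = B
B^2 = B·B = K
B^3 = K·B = Q
B^4 = Q·B = D
B^5 = D·B = G
B^6 = G·B = V
B^7 = V·B = J
The first power of B equal to the identity is B^7, so ord(B) = 7.

7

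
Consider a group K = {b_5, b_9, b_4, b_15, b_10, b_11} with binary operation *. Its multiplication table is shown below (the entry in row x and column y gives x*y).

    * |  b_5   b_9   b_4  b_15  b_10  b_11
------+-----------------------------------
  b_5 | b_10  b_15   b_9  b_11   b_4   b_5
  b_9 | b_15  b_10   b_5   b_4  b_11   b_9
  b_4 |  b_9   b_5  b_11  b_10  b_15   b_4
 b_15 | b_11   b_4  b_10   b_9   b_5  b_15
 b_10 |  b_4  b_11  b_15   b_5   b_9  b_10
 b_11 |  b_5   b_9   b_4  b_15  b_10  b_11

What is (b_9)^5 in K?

b_10

b_9^1 = b_9
b_9^2 = b_9*b_9 = b_10
b_9^3 = b_10*b_9 = b_11
b_9^4 = b_11*b_9 = b_9
b_9^5 = b_9*b_9 = b_10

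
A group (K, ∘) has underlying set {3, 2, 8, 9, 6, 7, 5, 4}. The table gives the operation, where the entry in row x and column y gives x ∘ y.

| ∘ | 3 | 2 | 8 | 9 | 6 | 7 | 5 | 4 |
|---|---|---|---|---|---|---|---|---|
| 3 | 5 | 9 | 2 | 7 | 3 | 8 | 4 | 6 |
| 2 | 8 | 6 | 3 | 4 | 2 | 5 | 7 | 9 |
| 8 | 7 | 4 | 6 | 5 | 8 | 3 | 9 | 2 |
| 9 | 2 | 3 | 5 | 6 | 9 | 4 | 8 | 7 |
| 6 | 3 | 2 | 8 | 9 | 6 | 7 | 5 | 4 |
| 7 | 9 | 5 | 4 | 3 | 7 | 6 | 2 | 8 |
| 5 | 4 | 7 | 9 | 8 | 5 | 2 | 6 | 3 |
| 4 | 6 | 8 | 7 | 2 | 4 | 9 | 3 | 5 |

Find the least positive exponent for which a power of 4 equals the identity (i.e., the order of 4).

The identity element is 6 (its row matches the header).
4^1 = 4
4^2 = 4 ∘ 4 = 5
4^3 = 5 ∘ 4 = 3
4^4 = 3 ∘ 4 = 6
The first power of 4 equal to the identity is 4^4, so ord(4) = 4.

4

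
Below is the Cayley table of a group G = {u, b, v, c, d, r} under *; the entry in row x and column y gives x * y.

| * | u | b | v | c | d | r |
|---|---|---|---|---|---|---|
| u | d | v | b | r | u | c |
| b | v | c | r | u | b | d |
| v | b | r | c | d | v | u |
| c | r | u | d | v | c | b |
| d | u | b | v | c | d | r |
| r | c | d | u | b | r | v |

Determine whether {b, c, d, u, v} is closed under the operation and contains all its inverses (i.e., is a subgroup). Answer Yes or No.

b * v = r, which is not in {b, c, d, u, v}.
The subset is not closed under *, so it is not a subgroup.

No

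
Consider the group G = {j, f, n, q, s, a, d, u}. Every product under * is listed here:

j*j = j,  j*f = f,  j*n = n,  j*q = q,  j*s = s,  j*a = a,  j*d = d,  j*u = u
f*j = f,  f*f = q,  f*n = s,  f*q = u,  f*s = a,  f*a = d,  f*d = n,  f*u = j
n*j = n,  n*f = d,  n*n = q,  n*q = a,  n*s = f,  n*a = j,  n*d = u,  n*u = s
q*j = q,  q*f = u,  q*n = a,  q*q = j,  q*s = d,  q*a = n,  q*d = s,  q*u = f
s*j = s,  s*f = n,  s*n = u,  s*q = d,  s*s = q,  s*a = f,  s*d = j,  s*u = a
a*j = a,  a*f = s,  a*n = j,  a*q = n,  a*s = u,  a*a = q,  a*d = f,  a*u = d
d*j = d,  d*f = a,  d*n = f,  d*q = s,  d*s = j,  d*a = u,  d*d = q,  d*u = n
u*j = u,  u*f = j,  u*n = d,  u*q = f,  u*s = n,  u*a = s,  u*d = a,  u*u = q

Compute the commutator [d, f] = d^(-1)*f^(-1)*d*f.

Identity is j; from the table d^(-1) = s and f^(-1) = u.
s*u = a
a*d = f
f*f = q
(Structurally, G here is isomorphic to the quaternion group Q_8.)

q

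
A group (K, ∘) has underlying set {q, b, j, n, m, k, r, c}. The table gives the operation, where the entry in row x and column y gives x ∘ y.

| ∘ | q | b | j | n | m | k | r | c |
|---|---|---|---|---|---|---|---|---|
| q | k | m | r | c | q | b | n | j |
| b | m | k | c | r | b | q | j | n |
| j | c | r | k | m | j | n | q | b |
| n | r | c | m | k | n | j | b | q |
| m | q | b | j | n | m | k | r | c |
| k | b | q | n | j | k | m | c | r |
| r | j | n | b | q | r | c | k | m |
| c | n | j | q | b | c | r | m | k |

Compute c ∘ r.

m

Read row c, column r: c ∘ r = m.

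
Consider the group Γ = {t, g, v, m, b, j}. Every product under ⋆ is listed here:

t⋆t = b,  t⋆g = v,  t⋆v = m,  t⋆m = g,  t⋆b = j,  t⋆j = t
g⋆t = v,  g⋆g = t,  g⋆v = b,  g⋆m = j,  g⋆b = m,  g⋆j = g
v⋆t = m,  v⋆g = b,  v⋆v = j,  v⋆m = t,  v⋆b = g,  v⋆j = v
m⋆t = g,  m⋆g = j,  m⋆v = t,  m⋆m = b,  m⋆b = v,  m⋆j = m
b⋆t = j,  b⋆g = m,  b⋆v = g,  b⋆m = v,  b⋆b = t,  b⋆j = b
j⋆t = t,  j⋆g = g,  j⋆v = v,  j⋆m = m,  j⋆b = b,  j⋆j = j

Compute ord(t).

3

The identity element is j (its row matches the header).
t^1 = t
t^2 = t ⋆ t = b
t^3 = b ⋆ t = j
The first power of t equal to the identity is t^3, so ord(t) = 3.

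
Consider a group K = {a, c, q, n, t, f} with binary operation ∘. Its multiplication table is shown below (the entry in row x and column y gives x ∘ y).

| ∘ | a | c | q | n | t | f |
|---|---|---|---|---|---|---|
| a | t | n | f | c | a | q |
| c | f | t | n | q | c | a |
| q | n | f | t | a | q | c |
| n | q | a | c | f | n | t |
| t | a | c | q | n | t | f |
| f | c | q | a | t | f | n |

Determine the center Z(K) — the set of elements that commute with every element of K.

An element z is central iff its row equals its column in the table.
For c: c ∘ f = a ≠ q = f ∘ c, so c ∉ Z.
Checking each element this way leaves Z(K) = {t}.

{t}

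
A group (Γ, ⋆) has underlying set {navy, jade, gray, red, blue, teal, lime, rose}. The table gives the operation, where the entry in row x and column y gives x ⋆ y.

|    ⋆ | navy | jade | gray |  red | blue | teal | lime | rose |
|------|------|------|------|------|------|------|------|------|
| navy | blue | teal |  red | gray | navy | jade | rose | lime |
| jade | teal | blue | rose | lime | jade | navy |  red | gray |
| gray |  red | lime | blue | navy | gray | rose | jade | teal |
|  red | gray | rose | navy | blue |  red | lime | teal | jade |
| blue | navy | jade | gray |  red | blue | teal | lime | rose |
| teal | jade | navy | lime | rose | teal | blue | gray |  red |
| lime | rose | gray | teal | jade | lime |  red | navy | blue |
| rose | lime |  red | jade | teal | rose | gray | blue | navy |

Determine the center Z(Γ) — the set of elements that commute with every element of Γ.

An element z is central iff its row equals its column in the table.
For red: red ⋆ lime = teal ≠ jade = lime ⋆ red, so red ∉ Z.
Checking each element this way leaves Z(Γ) = {blue, navy}.

{blue, navy}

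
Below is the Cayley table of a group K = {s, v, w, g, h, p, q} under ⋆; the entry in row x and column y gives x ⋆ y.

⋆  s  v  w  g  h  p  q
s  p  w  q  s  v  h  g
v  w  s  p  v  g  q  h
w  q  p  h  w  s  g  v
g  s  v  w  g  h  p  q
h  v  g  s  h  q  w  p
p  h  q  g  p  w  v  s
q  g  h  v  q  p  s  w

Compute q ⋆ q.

w

Read row q, column q: q ⋆ q = w.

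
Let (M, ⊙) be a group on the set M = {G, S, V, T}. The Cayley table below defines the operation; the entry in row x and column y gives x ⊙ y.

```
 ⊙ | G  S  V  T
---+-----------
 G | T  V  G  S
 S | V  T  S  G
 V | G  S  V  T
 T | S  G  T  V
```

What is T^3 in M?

T

T^1 = T
T^2 = T ⊙ T = V
T^3 = V ⊙ T = T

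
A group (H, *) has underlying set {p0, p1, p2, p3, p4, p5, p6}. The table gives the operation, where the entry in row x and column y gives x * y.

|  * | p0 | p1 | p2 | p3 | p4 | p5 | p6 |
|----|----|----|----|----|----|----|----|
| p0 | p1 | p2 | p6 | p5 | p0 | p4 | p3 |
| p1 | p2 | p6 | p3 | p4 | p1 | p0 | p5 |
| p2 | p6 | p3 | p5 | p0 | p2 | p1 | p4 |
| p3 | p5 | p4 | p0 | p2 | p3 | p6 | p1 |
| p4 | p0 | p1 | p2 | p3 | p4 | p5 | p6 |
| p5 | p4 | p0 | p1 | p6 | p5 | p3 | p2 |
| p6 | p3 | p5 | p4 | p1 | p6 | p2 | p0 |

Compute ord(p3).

The identity element is p4 (its row matches the header).
p3^1 = p3
p3^2 = p3 * p3 = p2
p3^3 = p2 * p3 = p0
p3^4 = p0 * p3 = p5
p3^5 = p5 * p3 = p6
p3^6 = p6 * p3 = p1
p3^7 = p1 * p3 = p4
The first power of p3 equal to the identity is p3^7, so ord(p3) = 7.

7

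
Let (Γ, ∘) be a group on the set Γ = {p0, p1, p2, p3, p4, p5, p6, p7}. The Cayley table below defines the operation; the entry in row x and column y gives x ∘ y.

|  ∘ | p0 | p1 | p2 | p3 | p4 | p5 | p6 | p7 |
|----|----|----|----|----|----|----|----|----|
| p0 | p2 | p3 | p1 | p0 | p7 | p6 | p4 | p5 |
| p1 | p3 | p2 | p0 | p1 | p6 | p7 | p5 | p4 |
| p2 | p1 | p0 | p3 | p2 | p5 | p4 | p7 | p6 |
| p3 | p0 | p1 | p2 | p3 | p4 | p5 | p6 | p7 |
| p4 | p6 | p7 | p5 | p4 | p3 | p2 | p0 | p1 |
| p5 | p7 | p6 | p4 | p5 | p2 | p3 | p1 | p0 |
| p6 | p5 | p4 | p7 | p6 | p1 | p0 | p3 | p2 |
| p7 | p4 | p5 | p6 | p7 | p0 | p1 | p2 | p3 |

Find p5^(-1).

p5

First locate the identity: row p3 matches the header, so p3 is the identity.
Scan row p5 for p3: p5 ∘ p5 = p3. Hence p5^(-1) = p5.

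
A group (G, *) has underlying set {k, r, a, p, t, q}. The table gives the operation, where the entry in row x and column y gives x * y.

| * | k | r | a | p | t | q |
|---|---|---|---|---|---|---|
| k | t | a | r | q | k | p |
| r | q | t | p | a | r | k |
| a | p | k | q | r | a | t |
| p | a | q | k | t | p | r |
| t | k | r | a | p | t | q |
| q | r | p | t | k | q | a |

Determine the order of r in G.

2

The identity element is t (its row matches the header).
r^1 = r
r^2 = r * r = t
The first power of r equal to the identity is r^2, so ord(r) = 2.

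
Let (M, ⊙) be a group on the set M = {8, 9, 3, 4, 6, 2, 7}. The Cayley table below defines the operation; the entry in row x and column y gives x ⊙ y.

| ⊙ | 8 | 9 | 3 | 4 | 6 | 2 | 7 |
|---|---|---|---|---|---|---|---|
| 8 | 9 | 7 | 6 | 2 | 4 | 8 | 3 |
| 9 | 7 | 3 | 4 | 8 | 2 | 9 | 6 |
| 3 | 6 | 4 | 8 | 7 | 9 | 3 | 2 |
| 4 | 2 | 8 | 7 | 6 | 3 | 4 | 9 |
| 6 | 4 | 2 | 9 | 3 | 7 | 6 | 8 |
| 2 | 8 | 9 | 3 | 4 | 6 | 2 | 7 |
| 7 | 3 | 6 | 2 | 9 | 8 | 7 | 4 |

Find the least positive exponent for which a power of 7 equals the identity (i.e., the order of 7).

7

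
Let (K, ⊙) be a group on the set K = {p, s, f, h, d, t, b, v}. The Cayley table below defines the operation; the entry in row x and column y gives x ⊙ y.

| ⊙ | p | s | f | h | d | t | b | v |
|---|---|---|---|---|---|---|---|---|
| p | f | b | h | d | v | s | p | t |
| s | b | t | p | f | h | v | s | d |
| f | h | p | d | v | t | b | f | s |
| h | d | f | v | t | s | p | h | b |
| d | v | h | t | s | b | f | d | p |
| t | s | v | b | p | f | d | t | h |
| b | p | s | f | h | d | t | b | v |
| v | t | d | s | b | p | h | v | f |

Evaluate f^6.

f^1 = f
f^2 = f ⊙ f = d
f^3 = d ⊙ f = t
f^4 = t ⊙ f = b
f^5 = b ⊙ f = f
f^6 = f ⊙ f = d

d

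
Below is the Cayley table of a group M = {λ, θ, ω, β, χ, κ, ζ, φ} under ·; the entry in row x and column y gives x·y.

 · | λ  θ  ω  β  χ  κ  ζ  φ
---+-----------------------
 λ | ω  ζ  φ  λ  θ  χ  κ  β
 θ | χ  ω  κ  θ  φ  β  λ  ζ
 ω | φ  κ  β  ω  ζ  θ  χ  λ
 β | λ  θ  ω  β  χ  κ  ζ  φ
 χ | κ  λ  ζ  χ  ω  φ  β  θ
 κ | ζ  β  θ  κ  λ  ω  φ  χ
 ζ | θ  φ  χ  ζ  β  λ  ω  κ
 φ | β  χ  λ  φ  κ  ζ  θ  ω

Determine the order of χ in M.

4

The identity element is β (its row matches the header).
χ^1 = χ
χ^2 = χ·χ = ω
χ^3 = ω·χ = ζ
χ^4 = ζ·χ = β
The first power of χ equal to the identity is χ^4, so ord(χ) = 4.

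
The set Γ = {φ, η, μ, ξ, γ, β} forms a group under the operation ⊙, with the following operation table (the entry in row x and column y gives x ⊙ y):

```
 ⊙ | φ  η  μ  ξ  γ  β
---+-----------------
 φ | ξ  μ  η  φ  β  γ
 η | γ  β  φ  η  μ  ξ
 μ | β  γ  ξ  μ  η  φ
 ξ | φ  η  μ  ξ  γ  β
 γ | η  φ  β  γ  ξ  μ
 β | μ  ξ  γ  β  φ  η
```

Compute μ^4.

ξ

μ^1 = μ
μ^2 = μ ⊙ μ = ξ
μ^3 = ξ ⊙ μ = μ
μ^4 = μ ⊙ μ = ξ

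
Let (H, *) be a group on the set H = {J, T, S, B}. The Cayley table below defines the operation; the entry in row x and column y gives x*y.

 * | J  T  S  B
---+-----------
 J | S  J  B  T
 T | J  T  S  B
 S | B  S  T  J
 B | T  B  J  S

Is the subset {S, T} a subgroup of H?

{S, T} contains the identity T.
Checking products: every product of two elements of {S, T} (read from the table) lies in {S, T}, so the set is closed.
In a finite group, a nonempty closed subset is a subgroup. So {S, T} ≤ H.

Yes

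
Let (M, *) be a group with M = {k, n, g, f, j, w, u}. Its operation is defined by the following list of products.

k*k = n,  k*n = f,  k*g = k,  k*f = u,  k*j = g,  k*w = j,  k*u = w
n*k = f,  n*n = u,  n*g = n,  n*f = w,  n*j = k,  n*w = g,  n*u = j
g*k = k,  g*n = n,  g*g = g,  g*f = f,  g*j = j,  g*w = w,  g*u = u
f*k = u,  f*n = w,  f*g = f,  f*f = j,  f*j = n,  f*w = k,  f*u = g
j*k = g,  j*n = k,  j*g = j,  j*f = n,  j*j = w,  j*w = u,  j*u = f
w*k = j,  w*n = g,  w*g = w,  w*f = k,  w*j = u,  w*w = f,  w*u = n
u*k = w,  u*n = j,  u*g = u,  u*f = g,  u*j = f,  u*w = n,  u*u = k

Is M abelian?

Yes

Check whether the table is symmetric across its main diagonal.
Every entry (row x, col y) equals the entry (row y, col x), so M is abelian.
(In fact M ≅ the cyclic group Z_7.)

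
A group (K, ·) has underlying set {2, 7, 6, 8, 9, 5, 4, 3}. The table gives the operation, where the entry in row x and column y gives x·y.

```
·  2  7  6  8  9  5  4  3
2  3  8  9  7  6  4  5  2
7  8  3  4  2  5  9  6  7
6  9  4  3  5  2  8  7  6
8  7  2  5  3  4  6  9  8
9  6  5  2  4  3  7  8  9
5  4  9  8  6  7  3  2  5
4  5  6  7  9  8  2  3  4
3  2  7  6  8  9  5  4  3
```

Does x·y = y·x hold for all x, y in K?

Check whether the table is symmetric across its main diagonal.
Every entry (row x, col y) equals the entry (row y, col x), so K is abelian.

Yes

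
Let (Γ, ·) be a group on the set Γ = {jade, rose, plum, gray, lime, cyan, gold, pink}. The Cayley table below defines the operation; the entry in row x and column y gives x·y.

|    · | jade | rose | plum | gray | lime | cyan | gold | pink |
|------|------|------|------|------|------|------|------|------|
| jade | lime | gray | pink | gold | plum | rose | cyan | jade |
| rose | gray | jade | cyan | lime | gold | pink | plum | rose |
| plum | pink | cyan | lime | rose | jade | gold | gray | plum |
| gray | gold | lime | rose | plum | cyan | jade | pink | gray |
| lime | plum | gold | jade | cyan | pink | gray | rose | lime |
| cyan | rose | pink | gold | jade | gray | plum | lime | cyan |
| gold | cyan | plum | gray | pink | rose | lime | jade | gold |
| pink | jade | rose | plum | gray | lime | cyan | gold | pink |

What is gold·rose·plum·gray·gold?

lime

gold·rose = plum
plum·plum = lime
lime·gray = cyan
cyan·gold = lime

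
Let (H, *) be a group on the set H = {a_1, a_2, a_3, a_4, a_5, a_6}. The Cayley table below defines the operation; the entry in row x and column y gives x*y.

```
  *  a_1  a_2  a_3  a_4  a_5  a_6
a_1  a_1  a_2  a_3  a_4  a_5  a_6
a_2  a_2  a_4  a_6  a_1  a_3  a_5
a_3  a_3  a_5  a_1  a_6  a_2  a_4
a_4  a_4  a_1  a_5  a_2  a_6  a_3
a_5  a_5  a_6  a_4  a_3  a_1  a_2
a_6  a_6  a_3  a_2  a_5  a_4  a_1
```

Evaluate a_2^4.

a_2

a_2^1 = a_2
a_2^2 = a_2*a_2 = a_4
a_2^3 = a_4*a_2 = a_1
a_2^4 = a_1*a_2 = a_2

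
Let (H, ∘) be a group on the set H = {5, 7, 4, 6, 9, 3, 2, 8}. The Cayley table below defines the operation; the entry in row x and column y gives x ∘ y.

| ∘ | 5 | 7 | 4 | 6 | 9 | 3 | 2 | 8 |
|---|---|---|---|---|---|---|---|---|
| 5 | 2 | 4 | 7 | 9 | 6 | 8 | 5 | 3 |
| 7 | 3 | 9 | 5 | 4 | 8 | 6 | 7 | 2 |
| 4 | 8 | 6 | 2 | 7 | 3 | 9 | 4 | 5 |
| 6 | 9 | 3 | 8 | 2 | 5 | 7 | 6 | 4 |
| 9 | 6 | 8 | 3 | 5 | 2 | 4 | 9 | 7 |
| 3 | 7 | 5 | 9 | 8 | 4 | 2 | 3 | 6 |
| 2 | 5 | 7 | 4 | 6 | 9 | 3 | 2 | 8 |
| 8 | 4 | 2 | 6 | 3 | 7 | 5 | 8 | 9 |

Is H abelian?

7 ∘ 6 = 4 but 6 ∘ 7 = 3.
Since 7 and 6 do not commute, H is not abelian.

No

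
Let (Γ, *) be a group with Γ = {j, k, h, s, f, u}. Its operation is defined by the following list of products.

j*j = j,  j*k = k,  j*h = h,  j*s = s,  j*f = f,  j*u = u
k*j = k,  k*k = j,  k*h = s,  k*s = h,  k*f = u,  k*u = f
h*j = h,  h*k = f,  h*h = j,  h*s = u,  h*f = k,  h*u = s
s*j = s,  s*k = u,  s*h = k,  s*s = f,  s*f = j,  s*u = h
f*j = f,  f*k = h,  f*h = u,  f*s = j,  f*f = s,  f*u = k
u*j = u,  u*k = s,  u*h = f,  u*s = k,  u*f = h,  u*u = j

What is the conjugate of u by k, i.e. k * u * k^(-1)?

h

The identity is j. In row k, the entry j sits in column k, so k^(-1) = k.
k * u = f
f * k = h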